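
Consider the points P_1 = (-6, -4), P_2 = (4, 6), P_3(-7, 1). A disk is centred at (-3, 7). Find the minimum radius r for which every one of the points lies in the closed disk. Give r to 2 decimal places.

The required radius is the distance from (-3, 7) to the farthest point.
Squared distances: 130, 50, 52.
Maximum is 130, attained at P_1.
r = √130 ≈ 11.40.

11.40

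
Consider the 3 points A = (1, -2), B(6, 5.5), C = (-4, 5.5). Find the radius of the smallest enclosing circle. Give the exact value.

Side lengths²: AB² = 81.25, AC² = 81.25, BC² = 100.
Since BC² = 100 < 81.25 + 81.25 = 162.5, the triangle is acute, so the smallest enclosing circle is the circumcircle.
Circumcentre = (1, 41/12), r² = 4225/144.
r = √(4225/144) = 65/12.

65/12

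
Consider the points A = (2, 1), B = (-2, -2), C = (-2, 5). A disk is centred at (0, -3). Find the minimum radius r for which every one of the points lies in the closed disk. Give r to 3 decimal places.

8.246

The required radius is the distance from (0, -3) to the farthest point.
Squared distances: 20, 5, 68.
Maximum is 68, attained at C.
r = √68 ≈ 8.246.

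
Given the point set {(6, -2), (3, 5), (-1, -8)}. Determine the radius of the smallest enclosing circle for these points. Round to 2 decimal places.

Call the three points A, B, C in the order given.
Side lengths²: AB² = 58, AC² = 85, BC² = 185.
Since BC² = 185 ≥ 85 + 58 = 143, the angle opposite BC is not acute, so the smallest enclosing circle has BC as diameter.
Centre = midpoint of BC = (1, -1.5), r² = 185/4 = 46.25.
r = √(46.25) ≈ 6.80.

6.80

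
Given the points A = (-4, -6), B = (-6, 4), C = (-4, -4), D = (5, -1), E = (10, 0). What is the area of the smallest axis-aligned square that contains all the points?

The bounding box has width 16 and height 10.
An axis-aligned square enclosing the set must have side ≥ max(width, height).
So the minimum side is max(16, 10) = 16.
Area = 16² = 256.

256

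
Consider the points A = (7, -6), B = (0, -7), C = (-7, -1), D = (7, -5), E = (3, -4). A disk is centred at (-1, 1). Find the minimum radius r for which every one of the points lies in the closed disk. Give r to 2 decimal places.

The required radius is the distance from (-1, 1) to the farthest point.
Squared distances: 113, 65, 40, 100, 41.
Maximum is 113, attained at A.
r = √113 ≈ 10.63.

10.63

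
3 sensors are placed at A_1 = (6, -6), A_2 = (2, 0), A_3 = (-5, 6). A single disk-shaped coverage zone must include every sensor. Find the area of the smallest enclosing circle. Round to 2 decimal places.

Side lengths²: A_1A_2² = 52, A_1A_3² = 265, A_2A_3² = 85.
Since A_1A_3² = 265 ≥ 85 + 52 = 137, the angle opposite A_1A_3 is not acute, so the smallest enclosing circle has A_1A_3 as diameter.
Centre = midpoint of A_1A_3 = (0.5, 0), r² = 265/4 = 66.25.
Area = π·r² = π·66.25 ≈ 208.13.

208.13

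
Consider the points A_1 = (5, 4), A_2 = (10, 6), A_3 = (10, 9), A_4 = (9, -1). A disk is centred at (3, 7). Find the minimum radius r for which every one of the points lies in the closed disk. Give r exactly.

10

The required radius is the distance from (3, 7) to the farthest point.
Squared distances: 13, 50, 53, 100.
Maximum is 100, attained at A_4.
r = √100 = 10.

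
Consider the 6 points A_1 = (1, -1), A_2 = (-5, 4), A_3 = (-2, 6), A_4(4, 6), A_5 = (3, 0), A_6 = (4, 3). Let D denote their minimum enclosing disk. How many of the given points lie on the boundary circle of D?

By Welzl's lemma the MEC is supported by two points (diametrically opposite) or three points (on a circumcircle).
The minimum enclosing circle is determined by three boundary points: A_2, A_4, A_5.
Their circumcentre is (-5/26, 47/13) with r² = 15725/676.
The farthest remaining point A_1 is at distance² 15361/676 ≤ 15725/676.
The points at distance exactly r from the centre are A_2, A_4, A_5 — 3 points.

3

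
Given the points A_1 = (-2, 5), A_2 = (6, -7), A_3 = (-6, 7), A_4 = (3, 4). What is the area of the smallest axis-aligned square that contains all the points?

The bounding box has width 12 and height 14.
An axis-aligned square enclosing the set must have side ≥ max(width, height).
So the minimum side is max(12, 14) = 14.
Area = 14² = 196.

196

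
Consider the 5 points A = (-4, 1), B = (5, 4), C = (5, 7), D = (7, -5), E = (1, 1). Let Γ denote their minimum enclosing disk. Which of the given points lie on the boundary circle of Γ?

A smallest enclosing disk is always determined by at most three of the input points on its boundary.
The minimum enclosing circle is determined by three boundary points: A, C, D.
Their circumcentre is (2.85, 0.475) with r² = 47.198125.
The farthest remaining point B is at distance² 17.048125 ≤ 47.198125.
The points at distance exactly r from the centre are A, C, D — 3 points.

A, C, D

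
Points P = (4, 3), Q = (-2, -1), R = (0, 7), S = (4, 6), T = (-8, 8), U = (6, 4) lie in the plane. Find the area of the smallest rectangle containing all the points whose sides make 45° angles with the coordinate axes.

In coordinates u = x + y, v = x − y the rectangle is axis-aligned; the map (x,y)→(u,v) scales areas by 2.
u-values: 7, -3, 7, 10, 0, 10; range = 10 − (-3) = 13.
v-values: 1, -1, -7, -2, -16, 2; range = 2 − (-16) = 18.
Area = (13 × 18) / 2 = 117.

117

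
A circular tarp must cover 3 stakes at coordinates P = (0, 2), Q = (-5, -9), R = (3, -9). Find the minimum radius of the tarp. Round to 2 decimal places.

Side lengths²: PQ² = 146, PR² = 130, QR² = 64.
Since PQ² = 146 < 130 + 64 = 194, the triangle is acute, so the smallest enclosing circle is the circumcircle.
Circumcentre = (-1, -46/11), r² = 4745/121.
r = √(4745/121) ≈ 6.26.

6.26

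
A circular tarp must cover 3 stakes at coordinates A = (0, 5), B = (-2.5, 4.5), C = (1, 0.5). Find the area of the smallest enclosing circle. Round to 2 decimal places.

Side lengths²: AB² = 6.5, AC² = 21.25, BC² = 28.25.
Since BC² = 28.25 ≥ 21.25 + 6.5 = 27.75, the angle opposite BC is not acute, so the smallest enclosing circle has BC as diameter.
Centre = midpoint of BC = (-0.75, 2.5), r² = 28.25/4 = 7.0625.
Area = π·r² = π·7.0625 ≈ 22.19.

22.19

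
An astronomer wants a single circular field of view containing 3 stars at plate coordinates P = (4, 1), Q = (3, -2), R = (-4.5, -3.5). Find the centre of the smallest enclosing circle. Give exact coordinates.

Side lengths²: PQ² = 10, PR² = 92.5, QR² = 58.5.
Since PR² = 92.5 ≥ 58.5 + 10 = 68.5, the angle opposite PR is not acute, so the smallest enclosing circle has PR as diameter.
Centre = midpoint of PR = (-0.25, -1.25), r² = 92.5/4 = 23.125.
Centre = (-0.25, -1.25).

(-0.25, -1.25)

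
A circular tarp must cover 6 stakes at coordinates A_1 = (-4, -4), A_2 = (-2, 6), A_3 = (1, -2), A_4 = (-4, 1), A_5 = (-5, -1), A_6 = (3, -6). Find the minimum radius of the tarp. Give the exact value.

6.5

The minimum enclosing circle of a finite set is fixed by two of the points (as a diameter) or three (as a circumcircle).
The farthest pair is A_2–A_6 with squared distance 169. The circle on this segment as diameter has centre (0.5, 0) and r² = 169/4 = 42.25.
Check A_1: distance² to centre = 36.25 ≤ 42.25, so it lies inside.
All remaining points lie in this disk, and no smaller disk contains both endpoints, so this is the minimum enclosing circle.
r = √(42.25) = 6.5.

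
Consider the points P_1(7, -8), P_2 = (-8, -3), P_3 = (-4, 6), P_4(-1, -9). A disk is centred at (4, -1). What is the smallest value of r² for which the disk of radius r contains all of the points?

148

The required radius is the distance from (4, -1) to the farthest point.
Squared distances: 58, 148, 113, 89.
Maximum is 148, attained at P_2.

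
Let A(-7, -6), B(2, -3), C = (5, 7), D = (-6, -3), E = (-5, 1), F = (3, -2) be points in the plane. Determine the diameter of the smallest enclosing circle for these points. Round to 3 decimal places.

17.692

By Welzl's lemma the MEC is supported by two points (diametrically opposite) or three points (on a circumcircle).
The farthest pair is A–C with squared distance 313. The circle on this segment as diameter has centre (-1, 0.5) and r² = 313/4 = 78.25.
Check B: distance² to centre = 21.25 ≤ 78.25, so it lies inside.
All remaining points lie in this disk, and no smaller disk contains both endpoints, so this is the minimum enclosing circle.
Diameter = 2r = 2√(78.25) ≈ 17.692.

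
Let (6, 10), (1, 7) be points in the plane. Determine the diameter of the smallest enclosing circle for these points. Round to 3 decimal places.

The smallest circle enclosing two points has them as diameter endpoints.
Centre = midpoint = (3.5, 8.5); r² = |(6, 10)−(1, 7)|²/4 = 34/4 = 8.5.
Diameter = 2r = 2√(8.5) ≈ 5.831.

5.831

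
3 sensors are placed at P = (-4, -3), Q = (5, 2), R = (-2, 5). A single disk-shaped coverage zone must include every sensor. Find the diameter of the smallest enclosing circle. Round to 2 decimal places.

Side lengths²: PQ² = 106, PR² = 68, QR² = 58.
Since PQ² = 106 < 68 + 58 = 126, the triangle is acute, so the smallest enclosing circle is the circumcircle.
Circumcentre = (3/31, 7/31), r² = 26129/961.
Diameter = 2r = 2√(26129/961) ≈ 10.43.

10.43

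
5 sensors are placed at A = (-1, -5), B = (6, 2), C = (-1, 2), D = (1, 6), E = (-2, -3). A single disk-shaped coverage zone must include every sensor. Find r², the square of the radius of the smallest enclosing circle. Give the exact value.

5125/162

By Welzl's lemma the MEC is supported by two points (diametrically opposite) or three points (on a circumcircle).
The minimum enclosing circle is determined by three boundary points: A, B, D.
Their circumcentre is (11/18, 7/18) with r² = 5125/162.
The farthest remaining point E is at distance² 2965/162 ≤ 5125/162.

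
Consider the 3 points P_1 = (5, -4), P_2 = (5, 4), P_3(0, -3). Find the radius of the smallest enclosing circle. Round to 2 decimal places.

Side lengths²: P_1P_2² = 64, P_1P_3² = 26, P_2P_3² = 74.
Since P_2P_3² = 74 < 64 + 26 = 90, the triangle is acute, so the smallest enclosing circle is the circumcircle.
Circumcentre = (3.2, 0), r² = 19.24.
r = √(19.24) ≈ 4.39.

4.39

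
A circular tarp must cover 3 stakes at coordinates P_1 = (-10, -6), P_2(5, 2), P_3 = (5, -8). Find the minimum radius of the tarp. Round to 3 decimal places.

Side lengths²: P_1P_2² = 289, P_1P_3² = 229, P_2P_3² = 100.
Since P_1P_2² = 289 < 229 + 100 = 329, the triangle is acute, so the smallest enclosing circle is the circumcircle.
Circumcentre = (-59/30, -3), r² = 66181/900.
r = √(66181/900) ≈ 8.575.

8.575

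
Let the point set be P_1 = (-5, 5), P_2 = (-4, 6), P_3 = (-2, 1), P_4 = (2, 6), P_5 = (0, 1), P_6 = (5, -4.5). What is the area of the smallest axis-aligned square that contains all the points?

110.25

The bounding box has width 10 and height 10.5.
An axis-aligned square enclosing the set must have side ≥ max(width, height).
So the minimum side is max(10, 10.5) = 10.5.
Area = 10.5² = 110.25.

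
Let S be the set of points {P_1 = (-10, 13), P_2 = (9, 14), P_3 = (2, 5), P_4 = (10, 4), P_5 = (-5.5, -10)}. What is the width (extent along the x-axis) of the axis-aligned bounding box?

max x = 10, min x = -10, so width = 20.

20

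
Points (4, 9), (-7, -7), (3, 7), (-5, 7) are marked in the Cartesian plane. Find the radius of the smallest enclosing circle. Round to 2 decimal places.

A smallest enclosing disk is always determined by at most three of the input points on its boundary.
The farthest pair is (4, 9)–(-7, -7) with squared distance 377. The circle on this segment as diameter has centre (-1.5, 1) and r² = 377/4 = 94.25.
Check (3, 7): distance² to centre = 56.25 ≤ 94.25, so it lies inside.
All remaining points lie in this disk, and no smaller disk contains both endpoints, so this is the minimum enclosing circle.
r = √(94.25) ≈ 9.71.

9.71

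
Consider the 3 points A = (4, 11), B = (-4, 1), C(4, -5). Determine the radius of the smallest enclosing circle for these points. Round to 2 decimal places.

Side lengths²: AB² = 164, AC² = 256, BC² = 100.
Since AC² = 256 < 164 + 100 = 264, the triangle is acute, so the smallest enclosing circle is the circumcircle.
Circumcentre = (3.75, 3), r² = 64.0625.
r = √(64.0625) ≈ 8.00.

8.00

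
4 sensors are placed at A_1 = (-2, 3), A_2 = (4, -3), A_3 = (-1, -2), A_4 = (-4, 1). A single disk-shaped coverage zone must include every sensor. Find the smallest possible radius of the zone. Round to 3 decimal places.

4.472

By Welzl's lemma the MEC is supported by two points (diametrically opposite) or three points (on a circumcircle).
The farthest pair is A_2–A_4 with squared distance 80. The circle on this segment as diameter has centre (0, -1) and r² = 80/4 = 20.
Check A_1: distance² to centre = 20 ≤ 20, so it lies inside.
All remaining points lie in this disk, and no smaller disk contains both endpoints, so this is the minimum enclosing circle.
r = √20 ≈ 4.472.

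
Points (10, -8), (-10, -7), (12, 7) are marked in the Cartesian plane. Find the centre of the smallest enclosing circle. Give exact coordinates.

Call the three points A, B, C in the order given.
Side lengths²: AB² = 401, AC² = 229, BC² = 680.
Since BC² = 680 ≥ 401 + 229 = 630, the angle opposite BC is not acute, so the smallest enclosing circle has BC as diameter.
Centre = midpoint of BC = (1, 0), r² = 680/4 = 170.
Centre = (1, 0).

(1, 0)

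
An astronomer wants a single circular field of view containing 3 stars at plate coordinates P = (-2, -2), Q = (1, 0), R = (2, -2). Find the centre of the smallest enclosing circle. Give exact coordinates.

Side lengths²: PQ² = 13, PR² = 16, QR² = 5.
Since PR² = 16 < 13 + 5 = 18, the triangle is acute, so the smallest enclosing circle is the circumcircle.
Circumcentre = (0, -1.75), r² = 4.0625.
Centre = (0, -1.75).

(0, -1.75)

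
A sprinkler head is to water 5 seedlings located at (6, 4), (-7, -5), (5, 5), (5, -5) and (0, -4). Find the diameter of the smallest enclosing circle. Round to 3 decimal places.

The minimum enclosing circle of a finite set is fixed by two of the points (as a diameter) or three (as a circumcircle).
The farthest pair is (6, 4)–(-7, -5) with squared distance 250. The circle on this segment as diameter has centre (-0.5, -0.5) and r² = 250/4 = 62.5.
Check (5, 5): distance² to centre = 60.5 ≤ 62.5, so it lies inside.
All remaining points lie in this disk, and no smaller disk contains both endpoints, so this is the minimum enclosing circle.
Diameter = 2r = 2√(62.5) ≈ 15.811.

15.811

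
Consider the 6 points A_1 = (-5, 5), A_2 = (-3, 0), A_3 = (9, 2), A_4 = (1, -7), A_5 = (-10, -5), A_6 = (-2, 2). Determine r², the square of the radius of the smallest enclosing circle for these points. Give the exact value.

By Welzl's lemma the MEC is supported by two points (diametrically opposite) or three points (on a circumcircle).
The farthest pair is A_3–A_5 with squared distance 410. The circle on this segment as diameter has centre (-0.5, -1.5) and r² = 410/4 = 102.5.
Check A_1: distance² to centre = 62.5 ≤ 102.5, so it lies inside.
All remaining points lie in this disk, and no smaller disk contains both endpoints, so this is the minimum enclosing circle.

102.5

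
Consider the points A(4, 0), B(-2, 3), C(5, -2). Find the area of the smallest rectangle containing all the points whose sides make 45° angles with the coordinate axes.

18

In coordinates u = x + y, v = x − y the rectangle is axis-aligned; the map (x,y)→(u,v) scales areas by 2.
u-values: 4, 1, 3; range = 4 − 1 = 3.
v-values: 4, -5, 7; range = 7 − (-5) = 12.
Area = (3 × 12) / 2 = 18.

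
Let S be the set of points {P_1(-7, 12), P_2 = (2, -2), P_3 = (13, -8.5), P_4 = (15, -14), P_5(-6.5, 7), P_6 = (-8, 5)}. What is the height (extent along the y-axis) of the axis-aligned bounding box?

max y = 12, min y = -14, so height = 26.

26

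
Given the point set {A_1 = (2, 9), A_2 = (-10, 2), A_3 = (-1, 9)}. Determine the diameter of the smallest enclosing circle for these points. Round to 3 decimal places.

Side lengths²: A_1A_2² = 193, A_1A_3² = 9, A_2A_3² = 130.
Since A_1A_2² = 193 ≥ 130 + 9 = 139, the angle opposite A_1A_2 is not acute, so the smallest enclosing circle has A_1A_2 as diameter.
Centre = midpoint of A_1A_2 = (-4, 5.5), r² = 193/4 = 48.25.
Diameter = 2r = 2√(48.25) ≈ 13.892.

13.892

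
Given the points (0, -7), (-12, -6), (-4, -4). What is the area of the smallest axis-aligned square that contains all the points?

The bounding box has width 12 and height 3.
An axis-aligned square enclosing the set must have side ≥ max(width, height).
So the minimum side is max(12, 3) = 12.
Area = 12² = 144.

144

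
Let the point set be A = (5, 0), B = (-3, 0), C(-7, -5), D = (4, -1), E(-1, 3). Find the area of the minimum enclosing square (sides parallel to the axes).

The bounding box has width 12 and height 8.
An axis-aligned square enclosing the set must have side ≥ max(width, height).
So the minimum side is max(12, 8) = 12.
Area = 12² = 144.

144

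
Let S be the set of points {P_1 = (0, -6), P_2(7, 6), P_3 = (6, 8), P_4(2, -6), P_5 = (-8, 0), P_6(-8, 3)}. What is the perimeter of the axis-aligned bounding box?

Width = max x − min x = 7 − (-8) = 15.
Height = max y − min y = 8 − (-6) = 14.
Perimeter = 2(15 + 14) = 58.

58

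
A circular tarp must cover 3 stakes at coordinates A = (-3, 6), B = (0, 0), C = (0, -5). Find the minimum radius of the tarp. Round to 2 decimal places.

5.70

Side lengths²: AB² = 45, AC² = 130, BC² = 25.
Since AC² = 130 ≥ 45 + 25 = 70, the angle opposite AC is not acute, so the smallest enclosing circle has AC as diameter.
Centre = midpoint of AC = (-1.5, 0.5), r² = 130/4 = 32.5.
r = √(32.5) ≈ 5.70.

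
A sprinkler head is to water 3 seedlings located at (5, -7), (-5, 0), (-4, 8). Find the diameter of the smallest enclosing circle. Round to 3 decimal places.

Call the three points A, B, C in the order given.
Side lengths²: AB² = 149, AC² = 306, BC² = 65.
Since AC² = 306 ≥ 149 + 65 = 214, the angle opposite AC is not acute, so the smallest enclosing circle has AC as diameter.
Centre = midpoint of AC = (0.5, 0.5), r² = 306/4 = 76.5.
Diameter = 2r = 2√(76.5) ≈ 17.493.

17.493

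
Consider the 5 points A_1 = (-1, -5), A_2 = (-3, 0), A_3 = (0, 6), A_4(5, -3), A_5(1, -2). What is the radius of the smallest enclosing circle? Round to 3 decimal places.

5.619

A smallest enclosing disk is always determined by at most three of the input points on its boundary.
The minimum enclosing circle is determined by three boundary points: A_1, A_3, A_4.
Their circumcentre is (0.53125, 0.40625) with r² = 31.572265625.
The farthest remaining point A_2 is at distance² 12.634765625 ≤ 31.572265625.
r = √(31.572265625) ≈ 5.619.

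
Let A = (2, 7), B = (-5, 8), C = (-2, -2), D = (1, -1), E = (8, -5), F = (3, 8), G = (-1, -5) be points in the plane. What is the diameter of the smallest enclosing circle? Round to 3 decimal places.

The minimum enclosing circle of a finite set is fixed by two of the points (as a diameter) or three (as a circumcircle).
The farthest pair is B–E with squared distance 338. The circle on this segment as diameter has centre (1.5, 1.5) and r² = 338/4 = 84.5.
Check A: distance² to centre = 30.5 ≤ 84.5, so it lies inside.
All remaining points lie in this disk, and no smaller disk contains both endpoints, so this is the minimum enclosing circle.
Diameter = 2r = 2√(84.5) ≈ 18.385.

18.385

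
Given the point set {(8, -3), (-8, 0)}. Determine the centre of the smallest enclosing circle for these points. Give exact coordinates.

The smallest circle enclosing two points has them as diameter endpoints.
Centre = midpoint = (0, -1.5); r² = |(8, -3)−(-8, 0)|²/4 = 265/4 = 66.25.
Centre = (0, -1.5).

(0, -1.5)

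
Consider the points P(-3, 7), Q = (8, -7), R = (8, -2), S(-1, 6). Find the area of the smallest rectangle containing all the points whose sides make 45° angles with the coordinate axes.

In coordinates u = x + y, v = x − y the rectangle is axis-aligned; the map (x,y)→(u,v) scales areas by 2.
u-values: 4, 1, 6, 5; range = 6 − 1 = 5.
v-values: -10, 15, 10, -7; range = 15 − (-10) = 25.
Area = (5 × 25) / 2 = 62.5.

62.5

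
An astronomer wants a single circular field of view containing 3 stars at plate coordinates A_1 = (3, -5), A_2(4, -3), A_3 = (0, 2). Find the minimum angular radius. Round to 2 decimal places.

Side lengths²: A_1A_2² = 5, A_1A_3² = 58, A_2A_3² = 41.
Since A_1A_3² = 58 ≥ 41 + 5 = 46, the angle opposite A_1A_3 is not acute, so the smallest enclosing circle has A_1A_3 as diameter.
Centre = midpoint of A_1A_3 = (1.5, -1.5), r² = 58/4 = 14.5.
r = √(14.5) ≈ 3.81.

3.81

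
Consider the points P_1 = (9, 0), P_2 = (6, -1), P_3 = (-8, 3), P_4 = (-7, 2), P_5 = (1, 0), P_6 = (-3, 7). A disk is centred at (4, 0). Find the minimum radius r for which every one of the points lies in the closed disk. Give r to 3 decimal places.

12.369

The required radius is the distance from (4, 0) to the farthest point.
Squared distances: 25, 5, 153, 125, 9, 98.
Maximum is 153, attained at P_3.
r = √153 ≈ 12.369.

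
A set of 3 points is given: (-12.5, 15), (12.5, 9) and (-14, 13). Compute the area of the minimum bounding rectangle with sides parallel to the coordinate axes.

x ranges over [-14, 12.5], width 26.5.
y ranges over [9, 15], height 6.
Area = 26.5 × 6 = 159.

159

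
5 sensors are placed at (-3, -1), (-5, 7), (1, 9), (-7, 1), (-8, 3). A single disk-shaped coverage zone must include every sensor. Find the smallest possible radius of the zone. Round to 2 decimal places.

5.68

The minimum enclosing circle is determined by three boundary points: (-3, -1), (1, 9), (-7, 1).
Their circumcentre is (-8/3, 14/3) with r² = 290/9.
The farthest remaining point (-8, 3) is at distance² 281/9 ≤ 290/9.
r = √(290/9) ≈ 5.68.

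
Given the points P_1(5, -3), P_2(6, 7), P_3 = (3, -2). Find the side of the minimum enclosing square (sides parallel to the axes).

The bounding box has width 3 and height 10.
An axis-aligned square enclosing the set must have side ≥ max(width, height).
So the minimum side is max(3, 10) = 10.

10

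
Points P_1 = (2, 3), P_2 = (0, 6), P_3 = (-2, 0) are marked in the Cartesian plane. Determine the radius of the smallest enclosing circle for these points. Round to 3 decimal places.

Side lengths²: P_1P_2² = 13, P_1P_3² = 25, P_2P_3² = 40.
Since P_2P_3² = 40 ≥ 25 + 13 = 38, the angle opposite P_2P_3 is not acute, so the smallest enclosing circle has P_2P_3 as diameter.
Centre = midpoint of P_2P_3 = (-1, 3), r² = 40/4 = 10.
r = √10 ≈ 3.162.

3.162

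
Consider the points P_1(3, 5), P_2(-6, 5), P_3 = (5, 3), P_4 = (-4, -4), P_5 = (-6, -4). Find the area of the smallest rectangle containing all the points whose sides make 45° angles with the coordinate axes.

117

In coordinates u = x + y, v = x − y the rectangle is axis-aligned; the map (x,y)→(u,v) scales areas by 2.
u-values: 8, -1, 8, -8, -10; range = 8 − (-10) = 18.
v-values: -2, -11, 2, 0, -2; range = 2 − (-11) = 13.
Area = (18 × 13) / 2 = 117.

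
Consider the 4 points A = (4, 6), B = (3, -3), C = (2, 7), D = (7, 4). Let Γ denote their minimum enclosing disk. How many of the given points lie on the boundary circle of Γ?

The farthest pair is B–C with squared distance 101. The circle on this segment as diameter has centre (2.5, 2) and r² = 101/4 = 25.25.
Check A: distance² to centre = 18.25 ≤ 25.25, so it lies inside.
All remaining points lie in this disk, and no smaller disk contains both endpoints, so this is the minimum enclosing circle.
The points at distance exactly r from the centre are B, C — 2 points.

2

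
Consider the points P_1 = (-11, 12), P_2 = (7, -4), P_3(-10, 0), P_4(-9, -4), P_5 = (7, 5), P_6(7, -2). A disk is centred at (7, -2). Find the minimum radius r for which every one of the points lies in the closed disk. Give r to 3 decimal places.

22.804

The required radius is the distance from (7, -2) to the farthest point.
Squared distances: 520, 4, 293, 260, 49, 0.
Maximum is 520, attained at P_1.
r = √520 ≈ 22.804.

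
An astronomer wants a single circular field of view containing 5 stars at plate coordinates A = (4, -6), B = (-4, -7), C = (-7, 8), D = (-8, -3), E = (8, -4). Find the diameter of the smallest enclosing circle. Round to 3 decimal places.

19.231

A smallest enclosing disk is always determined by at most three of the input points on its boundary.
The minimum enclosing circle is determined by three boundary points: B, C, E.
Their circumcentre is (3/14, 23/14) with r² = 9061/98.
The farthest remaining point D is at distance² 8725/98 ≤ 9061/98.
Diameter = 2r = 2√(9061/98) ≈ 19.231.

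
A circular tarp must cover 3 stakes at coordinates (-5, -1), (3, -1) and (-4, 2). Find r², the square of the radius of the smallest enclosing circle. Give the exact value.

145/9

Call the three points A, B, C in the order given.
Side lengths²: AB² = 64, AC² = 10, BC² = 58.
Since AB² = 64 < 58 + 10 = 68, the triangle is acute, so the smallest enclosing circle is the circumcircle.
Circumcentre = (-1, -2/3), r² = 145/9.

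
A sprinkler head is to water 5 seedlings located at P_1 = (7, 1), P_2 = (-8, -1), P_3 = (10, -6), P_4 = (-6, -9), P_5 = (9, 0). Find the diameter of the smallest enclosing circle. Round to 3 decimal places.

18.682

By Welzl's lemma the MEC is supported by two points (diametrically opposite) or three points (on a circumcircle).
The farthest pair is P_2–P_3 with squared distance 349. The circle on this segment as diameter has centre (1, -3.5) and r² = 349/4 = 87.25.
Check P_1: distance² to centre = 56.25 ≤ 87.25, so it lies inside.
All remaining points lie in this disk, and no smaller disk contains both endpoints, so this is the minimum enclosing circle.
Diameter = 2r = 2√(87.25) ≈ 18.682.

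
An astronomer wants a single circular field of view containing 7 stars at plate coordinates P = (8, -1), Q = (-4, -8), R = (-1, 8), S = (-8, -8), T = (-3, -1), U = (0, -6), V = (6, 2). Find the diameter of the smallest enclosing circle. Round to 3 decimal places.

The minimum enclosing circle is determined by three boundary points: P, R, S.
Their circumcentre is (-63/46, -63/46) with r² = 93025/1058.
The farthest remaining point V is at distance² 69473/1058 ≤ 93025/1058.
Diameter = 2r = 2√(93025/1058) ≈ 18.754.

18.754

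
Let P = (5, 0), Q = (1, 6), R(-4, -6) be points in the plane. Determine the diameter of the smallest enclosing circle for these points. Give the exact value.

Side lengths²: PQ² = 52, PR² = 117, QR² = 169.
Since QR² = 169 ≥ 117 + 52 = 169, the angle opposite QR is not acute, so the smallest enclosing circle has QR as diameter.
Centre = midpoint of QR = (-1.5, 0), r² = 169/4 = 42.25.
Diameter = 2r = 2√(42.25) = 13.

13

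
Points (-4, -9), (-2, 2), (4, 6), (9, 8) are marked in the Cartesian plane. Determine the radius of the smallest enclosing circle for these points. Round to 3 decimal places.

The minimum enclosing circle of a finite set is fixed by two of the points (as a diameter) or three (as a circumcircle).
The farthest pair is (-4, -9)–(9, 8) with squared distance 458. The circle on this segment as diameter has centre (2.5, -0.5) and r² = 458/4 = 114.5.
Check (-2, 2): distance² to centre = 26.5 ≤ 114.5, so it lies inside.
All remaining points lie in this disk, and no smaller disk contains both endpoints, so this is the minimum enclosing circle.
r = √(114.5) ≈ 10.700.

10.700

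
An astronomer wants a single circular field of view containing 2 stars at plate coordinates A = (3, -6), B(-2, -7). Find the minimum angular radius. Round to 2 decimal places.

2.55

The smallest circle enclosing two points has them as diameter endpoints.
Centre = midpoint = (0.5, -6.5); r² = |AB|²/4 = 26/4 = 6.5.
r = √(6.5) ≈ 2.55.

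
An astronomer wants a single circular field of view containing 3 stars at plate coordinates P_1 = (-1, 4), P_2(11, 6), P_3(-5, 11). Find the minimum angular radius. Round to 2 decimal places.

Side lengths²: P_1P_2² = 148, P_1P_3² = 65, P_2P_3² = 281.
Since P_2P_3² = 281 ≥ 148 + 65 = 213, the angle opposite P_2P_3 is not acute, so the smallest enclosing circle has P_2P_3 as diameter.
Centre = midpoint of P_2P_3 = (3, 8.5), r² = 281/4 = 70.25.
r = √(70.25) ≈ 8.38.

8.38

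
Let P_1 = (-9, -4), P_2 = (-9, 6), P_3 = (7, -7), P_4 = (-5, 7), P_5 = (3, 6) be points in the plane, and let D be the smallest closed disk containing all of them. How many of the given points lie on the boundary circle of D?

The farthest pair is P_2–P_3 with squared distance 425. The circle on this segment as diameter has centre (-1, -0.5) and r² = 425/4 = 106.25.
Check P_1: distance² to centre = 76.25 ≤ 106.25, so it lies inside.
All remaining points lie in this disk, and no smaller disk contains both endpoints, so this is the minimum enclosing circle.
The points at distance exactly r from the centre are P_2, P_3 — 2 points.

2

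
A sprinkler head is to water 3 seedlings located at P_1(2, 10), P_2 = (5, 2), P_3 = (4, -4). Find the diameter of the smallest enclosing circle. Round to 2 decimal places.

14.14

Side lengths²: P_1P_2² = 73, P_1P_3² = 200, P_2P_3² = 37.
Since P_1P_3² = 200 ≥ 73 + 37 = 110, the angle opposite P_1P_3 is not acute, so the smallest enclosing circle has P_1P_3 as diameter.
Centre = midpoint of P_1P_3 = (3, 3), r² = 200/4 = 50.
Diameter = 2r = 2√50 ≈ 14.14.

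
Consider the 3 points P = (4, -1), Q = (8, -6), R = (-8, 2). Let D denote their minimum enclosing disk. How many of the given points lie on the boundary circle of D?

Side lengths²: PQ² = 41, PR² = 153, QR² = 320.
Since QR² = 320 ≥ 153 + 41 = 194, the angle opposite QR is not acute, so the smallest enclosing circle has QR as diameter.
Centre = midpoint of QR = (0, -2), r² = 320/4 = 80.
The points at distance exactly r from the centre are Q, R — 2 points.

2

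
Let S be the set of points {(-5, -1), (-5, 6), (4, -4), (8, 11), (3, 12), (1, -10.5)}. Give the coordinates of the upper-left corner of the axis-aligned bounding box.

(-5, 12)

x-range [-5, 8], y-range [-10.5, 12].
The upper-left corner is (-5, 12).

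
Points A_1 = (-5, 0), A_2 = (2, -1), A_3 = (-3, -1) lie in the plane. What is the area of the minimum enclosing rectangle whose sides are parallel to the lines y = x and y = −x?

In coordinates u = x + y, v = x − y the rectangle is axis-aligned; the map (x,y)→(u,v) scales areas by 2.
u-values: -5, 1, -4; range = 1 − (-5) = 6.
v-values: -5, 3, -2; range = 3 − (-5) = 8.
Area = (6 × 8) / 2 = 24.

24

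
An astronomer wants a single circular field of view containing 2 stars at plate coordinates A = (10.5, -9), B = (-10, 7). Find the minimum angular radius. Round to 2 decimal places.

13.00

The smallest circle enclosing two points has them as diameter endpoints.
Centre = midpoint = (0.25, -1); r² = |AB|²/4 = 676.25/4 = 169.0625.
r = √(169.0625) ≈ 13.00.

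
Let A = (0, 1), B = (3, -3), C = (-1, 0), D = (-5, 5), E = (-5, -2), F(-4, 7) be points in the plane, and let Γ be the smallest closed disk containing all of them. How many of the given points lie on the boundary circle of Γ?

2

The minimum enclosing circle of a finite set is fixed by two of the points (as a diameter) or three (as a circumcircle).
The farthest pair is B–F with squared distance 149. The circle on this segment as diameter has centre (-0.5, 2) and r² = 149/4 = 37.25.
Check A: distance² to centre = 1.25 ≤ 37.25, so it lies inside.
All remaining points lie in this disk, and no smaller disk contains both endpoints, so this is the minimum enclosing circle.
The points at distance exactly r from the centre are B, F — 2 points.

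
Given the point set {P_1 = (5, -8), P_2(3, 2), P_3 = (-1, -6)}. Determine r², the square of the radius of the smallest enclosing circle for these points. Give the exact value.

Side lengths²: P_1P_2² = 104, P_1P_3² = 40, P_2P_3² = 80.
Since P_1P_2² = 104 < 80 + 40 = 120, the triangle is acute, so the smallest enclosing circle is the circumcircle.
Circumcentre = (23/7, -22/7), r² = 1300/49.

1300/49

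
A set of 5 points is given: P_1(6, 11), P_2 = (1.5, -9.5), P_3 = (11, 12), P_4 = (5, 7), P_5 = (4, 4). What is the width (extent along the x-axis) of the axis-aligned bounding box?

9.5

max x = 11, min x = 1.5, so width = 9.5.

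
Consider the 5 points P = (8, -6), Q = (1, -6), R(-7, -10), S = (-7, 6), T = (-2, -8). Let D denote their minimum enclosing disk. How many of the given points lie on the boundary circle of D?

The minimum enclosing circle of a finite set is fixed by two of the points (as a diameter) or three (as a circumcircle).
The minimum enclosing circle is determined by three boundary points: P, R, S.
Their circumcentre is (-1.1, -2) with r² = 98.81.
The farthest remaining point T is at distance² 36.81 ≤ 98.81.
The points at distance exactly r from the centre are P, R, S — 3 points.

3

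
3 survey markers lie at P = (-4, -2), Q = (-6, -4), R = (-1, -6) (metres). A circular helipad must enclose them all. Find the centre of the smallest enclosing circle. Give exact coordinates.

Side lengths²: PQ² = 8, PR² = 25, QR² = 29.
Since QR² = 29 < 25 + 8 = 33, the triangle is acute, so the smallest enclosing circle is the circumcircle.
Circumcentre = (-47/14, -65/14), r² = 725/98.
Centre = (-47/14, -65/14).

(-47/14, -65/14)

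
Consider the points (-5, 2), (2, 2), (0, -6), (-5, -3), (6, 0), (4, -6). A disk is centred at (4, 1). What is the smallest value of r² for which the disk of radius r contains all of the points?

The required radius is the distance from (4, 1) to the farthest point.
Squared distances: 82, 5, 65, 97, 5, 49.
Maximum is 97, attained at (-5, -3).

97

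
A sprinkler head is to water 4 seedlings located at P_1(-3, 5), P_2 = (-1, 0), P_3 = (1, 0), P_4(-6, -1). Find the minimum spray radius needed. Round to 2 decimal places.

3.89

By Welzl's lemma the MEC is supported by two points (diametrically opposite) or three points (on a circumcircle).
The minimum enclosing circle is determined by three boundary points: P_1, P_3, P_4.
Their circumcentre is (-71/26, 29/26) with r² = 5125/338.
The farthest remaining point P_2 is at distance² 1433/338 ≤ 5125/338.
r = √(5125/338) ≈ 3.89.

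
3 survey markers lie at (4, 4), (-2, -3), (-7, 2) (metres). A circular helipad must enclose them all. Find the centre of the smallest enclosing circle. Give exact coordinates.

Call the three points A, B, C in the order given.
Side lengths²: AB² = 85, AC² = 125, BC² = 50.
Since AC² = 125 < 85 + 50 = 135, the triangle is acute, so the smallest enclosing circle is the circumcircle.
Circumcentre = (-37/26, 67/26), r² = 10625/338.
Centre = (-37/26, 67/26).

(-37/26, 67/26)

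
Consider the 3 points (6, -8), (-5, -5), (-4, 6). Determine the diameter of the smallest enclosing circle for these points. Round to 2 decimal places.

17.20

Call the three points A, B, C in the order given.
Side lengths²: AB² = 130, AC² = 296, BC² = 122.
Since AC² = 296 ≥ 130 + 122 = 252, the angle opposite AC is not acute, so the smallest enclosing circle has AC as diameter.
Centre = midpoint of AC = (1, -1), r² = 296/4 = 74.
Diameter = 2r = 2√74 ≈ 17.20.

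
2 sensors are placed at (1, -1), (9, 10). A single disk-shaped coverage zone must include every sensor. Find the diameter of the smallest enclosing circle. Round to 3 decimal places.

The smallest circle enclosing two points has them as diameter endpoints.
Centre = midpoint = (5, 4.5); r² = |(1, -1)−(9, 10)|²/4 = 185/4 = 46.25.
Diameter = 2r = 2√(46.25) ≈ 13.601.

13.601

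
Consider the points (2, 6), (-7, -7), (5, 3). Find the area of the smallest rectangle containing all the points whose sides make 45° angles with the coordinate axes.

In coordinates u = x + y, v = x − y the rectangle is axis-aligned; the map (x,y)→(u,v) scales areas by 2.
u-values: 8, -14, 8; range = 8 − (-14) = 22.
v-values: -4, 0, 2; range = 2 − (-4) = 6.
Area = (22 × 6) / 2 = 66.

66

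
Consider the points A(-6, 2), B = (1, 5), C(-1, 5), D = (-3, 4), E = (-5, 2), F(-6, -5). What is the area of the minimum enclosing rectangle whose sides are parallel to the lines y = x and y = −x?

59.5

In coordinates u = x + y, v = x − y the rectangle is axis-aligned; the map (x,y)→(u,v) scales areas by 2.
u-values: -4, 6, 4, 1, -3, -11; range = 6 − (-11) = 17.
v-values: -8, -4, -6, -7, -7, -1; range = -1 − (-8) = 7.
Area = (17 × 7) / 2 = 59.5.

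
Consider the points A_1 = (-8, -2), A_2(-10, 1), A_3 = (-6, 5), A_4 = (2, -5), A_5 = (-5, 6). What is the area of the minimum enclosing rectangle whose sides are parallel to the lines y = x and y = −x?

In coordinates u = x + y, v = x − y the rectangle is axis-aligned; the map (x,y)→(u,v) scales areas by 2.
u-values: -10, -9, -1, -3, 1; range = 1 − (-10) = 11.
v-values: -6, -11, -11, 7, -11; range = 7 − (-11) = 18.
Area = (11 × 18) / 2 = 99.

99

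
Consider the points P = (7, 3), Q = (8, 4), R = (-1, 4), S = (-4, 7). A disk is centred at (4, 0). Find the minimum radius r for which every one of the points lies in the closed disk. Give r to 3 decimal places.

The required radius is the distance from (4, 0) to the farthest point.
Squared distances: 18, 32, 41, 113.
Maximum is 113, attained at S.
r = √113 ≈ 10.630.

10.630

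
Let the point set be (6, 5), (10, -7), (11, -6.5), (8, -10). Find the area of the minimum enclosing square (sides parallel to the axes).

225

The bounding box has width 5 and height 15.
An axis-aligned square enclosing the set must have side ≥ max(width, height).
So the minimum side is max(5, 15) = 15.
Area = 15² = 225.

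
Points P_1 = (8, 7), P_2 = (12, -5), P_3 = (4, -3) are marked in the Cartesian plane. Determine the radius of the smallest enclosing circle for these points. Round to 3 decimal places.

6.383

Side lengths²: P_1P_2² = 160, P_1P_3² = 116, P_2P_3² = 68.
Since P_1P_2² = 160 < 116 + 68 = 184, the triangle is acute, so the smallest enclosing circle is the circumcircle.
Circumcentre = (101/11, 8/11), r² = 4930/121.
r = √(4930/121) ≈ 6.383.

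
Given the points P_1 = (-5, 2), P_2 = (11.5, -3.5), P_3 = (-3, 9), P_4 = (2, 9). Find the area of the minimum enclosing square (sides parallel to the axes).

272.25

The bounding box has width 16.5 and height 12.5.
An axis-aligned square enclosing the set must have side ≥ max(width, height).
So the minimum side is max(16.5, 12.5) = 16.5.
Area = 16.5² = 272.25.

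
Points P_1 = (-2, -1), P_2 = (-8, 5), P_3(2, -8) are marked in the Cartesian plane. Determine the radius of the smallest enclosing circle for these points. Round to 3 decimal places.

8.201

Side lengths²: P_1P_2² = 72, P_1P_3² = 65, P_2P_3² = 269.
Since P_2P_3² = 269 ≥ 72 + 65 = 137, the angle opposite P_2P_3 is not acute, so the smallest enclosing circle has P_2P_3 as diameter.
Centre = midpoint of P_2P_3 = (-3, -1.5), r² = 269/4 = 67.25.
r = √(67.25) ≈ 8.201.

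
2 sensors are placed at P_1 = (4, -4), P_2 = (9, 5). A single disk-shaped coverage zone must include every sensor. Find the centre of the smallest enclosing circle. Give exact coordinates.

(6.5, 0.5)

The smallest circle enclosing two points has them as diameter endpoints.
Centre = midpoint = (6.5, 0.5); r² = |P_1P_2|²/4 = 106/4 = 26.5.
Centre = (6.5, 0.5).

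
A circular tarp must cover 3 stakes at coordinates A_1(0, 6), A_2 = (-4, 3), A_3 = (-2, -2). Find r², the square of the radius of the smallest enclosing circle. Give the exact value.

17

Side lengths²: A_1A_2² = 25, A_1A_3² = 68, A_2A_3² = 29.
Since A_1A_3² = 68 ≥ 29 + 25 = 54, the angle opposite A_1A_3 is not acute, so the smallest enclosing circle has A_1A_3 as diameter.
Centre = midpoint of A_1A_3 = (-1, 2), r² = 68/4 = 17.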